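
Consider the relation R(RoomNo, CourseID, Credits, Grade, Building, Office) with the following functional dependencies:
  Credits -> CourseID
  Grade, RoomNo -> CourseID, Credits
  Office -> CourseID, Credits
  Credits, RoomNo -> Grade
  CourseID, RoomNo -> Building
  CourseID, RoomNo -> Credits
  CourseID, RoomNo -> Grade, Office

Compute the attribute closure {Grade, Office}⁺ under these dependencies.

{CourseID, Credits, Grade, Office}

Start with {Grade, Office}.
Office -> CourseID, Credits applies; add {CourseID, Credits} → now {CourseID, Credits, Grade, Office}.
No further FD applies.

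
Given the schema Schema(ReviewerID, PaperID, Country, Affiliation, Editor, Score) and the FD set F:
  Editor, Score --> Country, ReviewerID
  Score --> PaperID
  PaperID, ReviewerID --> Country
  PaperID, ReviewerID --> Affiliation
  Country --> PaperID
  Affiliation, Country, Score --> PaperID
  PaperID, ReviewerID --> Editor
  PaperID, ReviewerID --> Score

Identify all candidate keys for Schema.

{Country, ReviewerID}, {Editor, Score}, {PaperID, ReviewerID}, {ReviewerID, Score}

{Country, ReviewerID}⁺ = {Affiliation, Country, Editor, PaperID, ReviewerID, Score}, which is every attribute, so {Country, ReviewerID} is a candidate key.
{Editor, Score}⁺ = {Affiliation, Country, Editor, PaperID, ReviewerID, Score}, which is every attribute, so {Editor, Score} is a candidate key.
{PaperID, ReviewerID}⁺ = {Affiliation, Country, Editor, PaperID, ReviewerID, Score}, which is every attribute, so {PaperID, ReviewerID} is a candidate key.
{ReviewerID, Score}⁺ = {Affiliation, Country, Editor, PaperID, ReviewerID, Score}, which is every attribute, so {ReviewerID, Score} is a candidate key.
Any other superkey properly contains one of these, so there are no further candidate keys.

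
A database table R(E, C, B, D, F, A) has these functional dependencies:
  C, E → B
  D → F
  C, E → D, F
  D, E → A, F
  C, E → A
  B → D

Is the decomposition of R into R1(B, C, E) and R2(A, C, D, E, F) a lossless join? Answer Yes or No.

The shared attributes are {C, E} and {C, E}⁺ = {A, B, C, D, E, F}.
This includes all of R1, so the common attributes are a superkey of R1 — the join is lossless.

Yes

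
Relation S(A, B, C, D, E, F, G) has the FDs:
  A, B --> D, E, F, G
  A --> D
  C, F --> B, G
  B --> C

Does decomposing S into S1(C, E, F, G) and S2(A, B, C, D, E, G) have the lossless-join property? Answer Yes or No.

Common attributes: {C, E, G}; their closure is {C, E, G}.
S1 ⊄ {C, E, G} and S2 ⊄ {C, E, G}, so the split is lossy.

No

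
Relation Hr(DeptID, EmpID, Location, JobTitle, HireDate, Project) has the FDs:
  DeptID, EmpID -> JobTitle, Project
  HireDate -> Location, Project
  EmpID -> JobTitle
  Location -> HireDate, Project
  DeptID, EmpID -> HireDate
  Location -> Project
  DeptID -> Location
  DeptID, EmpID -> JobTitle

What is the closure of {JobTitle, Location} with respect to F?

Start with {JobTitle, Location}.
Location -> HireDate, Project applies; add {HireDate, Project} → now {HireDate, JobTitle, Location, Project}.
No further FD applies.

{HireDate, JobTitle, Location, Project}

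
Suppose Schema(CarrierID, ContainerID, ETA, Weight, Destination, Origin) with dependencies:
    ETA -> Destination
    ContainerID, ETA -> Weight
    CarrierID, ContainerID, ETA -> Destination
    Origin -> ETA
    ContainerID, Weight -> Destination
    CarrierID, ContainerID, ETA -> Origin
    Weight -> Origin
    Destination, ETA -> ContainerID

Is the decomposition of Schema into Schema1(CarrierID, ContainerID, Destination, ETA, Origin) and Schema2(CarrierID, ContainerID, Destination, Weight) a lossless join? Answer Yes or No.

No

Schema1 ∩ Schema2 = {CarrierID, ContainerID, Destination}; its closure under F is {CarrierID, ContainerID, Destination}.
The closure covers neither Schema1 nor Schema2 entirely; the join is not lossless.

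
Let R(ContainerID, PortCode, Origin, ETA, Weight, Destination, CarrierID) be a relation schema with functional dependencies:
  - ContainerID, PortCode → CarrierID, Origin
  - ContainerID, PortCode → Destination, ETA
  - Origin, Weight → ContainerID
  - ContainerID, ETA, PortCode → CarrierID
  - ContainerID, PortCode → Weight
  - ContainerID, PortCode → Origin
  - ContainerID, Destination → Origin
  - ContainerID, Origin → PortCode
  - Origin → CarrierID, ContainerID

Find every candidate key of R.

{ContainerID, Destination}, {ContainerID, PortCode}, {Origin}

Closure of {Origin} is {CarrierID, ContainerID, Destination, ETA, Origin, PortCode, Weight}, the whole schema; {Origin} is a candidate key.
Closure of {ContainerID, Destination} is {CarrierID, ContainerID, Destination, ETA, Origin, PortCode, Weight}, the whole schema; {ContainerID, Destination} is a candidate key.
Closure of {ContainerID, PortCode} is {CarrierID, ContainerID, Destination, ETA, Origin, PortCode, Weight}, the whole schema; {ContainerID, PortCode} is a candidate key.
These are minimal and exhaustive — every other superkey contains one of them.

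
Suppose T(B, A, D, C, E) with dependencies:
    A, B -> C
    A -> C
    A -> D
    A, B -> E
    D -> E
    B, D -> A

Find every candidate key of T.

{B} never appears on the right of any FD, so every key must include it.
{A, B}⁺ = {A, B, C, D, E}, which is every attribute, so {A, B} is a candidate key.
{B, D}⁺ = {A, B, C, D, E}, which is every attribute, so {B, D} is a candidate key.
These are minimal and exhaustive — every other superkey contains one of them.

{A, B}, {B, D}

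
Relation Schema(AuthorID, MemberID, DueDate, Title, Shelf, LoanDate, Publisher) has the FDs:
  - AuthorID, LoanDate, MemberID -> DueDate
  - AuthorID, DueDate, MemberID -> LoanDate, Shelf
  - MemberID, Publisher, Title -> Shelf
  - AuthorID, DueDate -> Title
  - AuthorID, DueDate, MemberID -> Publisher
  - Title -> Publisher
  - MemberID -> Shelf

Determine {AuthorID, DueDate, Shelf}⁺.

{AuthorID, DueDate, Publisher, Shelf, Title}

Start with {AuthorID, DueDate, Shelf}.
AuthorID, DueDate -> Title applies; add {Title} → now {AuthorID, DueDate, Shelf, Title}.
Title -> Publisher applies; add {Publisher} → now {AuthorID, DueDate, Publisher, Shelf, Title}.
No further FD applies.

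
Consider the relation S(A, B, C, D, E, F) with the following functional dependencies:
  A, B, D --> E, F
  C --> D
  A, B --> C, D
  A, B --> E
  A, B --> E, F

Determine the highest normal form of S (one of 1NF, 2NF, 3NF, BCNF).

2NF

Candidate key: {A, B}. Prime attributes: {A, B}.
C --> D: {C}⁺ = {C, D}, which is not all of the attributes, so the left side is not a superkey — BCNF is violated.
C --> D has non-prime {D} on the right and a non-superkey on the left, so 3NF fails.
No proper subset of a key has a non-prime attribute in its closure, so there is no partial dependency; 2NF holds.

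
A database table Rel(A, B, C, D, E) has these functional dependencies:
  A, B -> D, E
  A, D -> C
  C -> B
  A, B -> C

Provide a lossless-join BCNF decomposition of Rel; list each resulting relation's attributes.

{A, C, D, E}; {B, C}

Candidate keys of the original relation: {A, B}, {A, C}, {A, D}.
Within {A, B, C, D, E}: {C}⁺ ∩ {A, B, C, D, E} = {B, C}, not the whole set, so C -> B violates BCNF; decompose into {B, C} and {A, C, D, E}.
{B, C}: every determinant is a superkey — BCNF.
{A, C, D, E}: every determinant is a superkey — BCNF.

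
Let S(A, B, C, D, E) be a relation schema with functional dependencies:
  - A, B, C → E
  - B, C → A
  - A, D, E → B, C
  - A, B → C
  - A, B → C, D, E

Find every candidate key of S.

{A, B}, {A, D, E}, {B, C}

{A, B}⁺ = {A, B, C, D, E}, which is every attribute, so {A, B} is a candidate key.
{B, C}⁺ = {A, B, C, D, E}, which is every attribute, so {B, C} is a candidate key.
{A, D, E}⁺ = {A, B, C, D, E}, which is every attribute, so {A, D, E} is a candidate key.
No proper subset of any of these is a key, and no other minimal superkey exists.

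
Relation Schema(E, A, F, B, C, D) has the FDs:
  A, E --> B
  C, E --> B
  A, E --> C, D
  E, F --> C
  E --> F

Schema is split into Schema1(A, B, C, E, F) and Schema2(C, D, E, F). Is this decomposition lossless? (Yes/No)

The shared attributes are {C, E, F} and {C, E, F}⁺ = {B, C, E, F}.
Neither Schema1 nor Schema2 is contained in that closure, so the decomposition is lossy.

No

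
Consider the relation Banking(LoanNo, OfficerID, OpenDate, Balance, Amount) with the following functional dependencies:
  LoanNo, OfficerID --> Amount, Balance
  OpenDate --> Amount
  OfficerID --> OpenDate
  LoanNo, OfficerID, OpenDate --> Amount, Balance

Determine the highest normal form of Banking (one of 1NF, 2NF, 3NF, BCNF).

Candidate key: {LoanNo, OfficerID}. Prime attributes: {LoanNo, OfficerID}.
OpenDate --> Amount: {OpenDate}⁺ = {Amount, OpenDate}, which is not all of the attributes, so the left side is not a superkey — BCNF is violated.
OpenDate --> Amount determines the non-prime attribute {Amount} from a non-superkey — 3NF is violated.
{OfficerID} is a proper subset of the key {LoanNo, OfficerID}, and {OfficerID}⁺ contains the non-prime attributes {Amount, OpenDate} — a partial dependency, so 2NF is violated.

1NF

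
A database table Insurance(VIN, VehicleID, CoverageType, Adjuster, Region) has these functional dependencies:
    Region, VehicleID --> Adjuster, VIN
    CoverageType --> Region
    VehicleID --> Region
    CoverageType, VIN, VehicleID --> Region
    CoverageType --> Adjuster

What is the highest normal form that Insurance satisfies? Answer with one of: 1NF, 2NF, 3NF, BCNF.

1NF

Candidate key: {CoverageType, VehicleID}. Prime attributes: {CoverageType, VehicleID}.
Region, VehicleID --> Adjuster, VIN: {Region, VehicleID}⁺ = {Adjuster, Region, VIN, VehicleID}, which is not all of the attributes, so the left side is not a superkey — BCNF is violated.
Region, VehicleID --> Adjuster, VIN has non-prime {Adjuster, VIN} on the right and a non-superkey on the left, so 3NF fails.
The proper key subset {CoverageType} of {CoverageType, VehicleID} determines non-prime {Adjuster, Region}, so the relation is not even in 2NF.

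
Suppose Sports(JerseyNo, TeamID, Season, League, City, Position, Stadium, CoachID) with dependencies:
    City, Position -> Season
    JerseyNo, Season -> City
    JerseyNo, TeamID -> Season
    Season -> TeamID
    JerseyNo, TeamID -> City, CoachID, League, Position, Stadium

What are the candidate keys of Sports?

{City, JerseyNo, Position}, {JerseyNo, Season}, {JerseyNo, TeamID}

{JerseyNo} never appears on the right of any FD, so every key must include it.
{JerseyNo, Season} is a candidate key since {JerseyNo, Season}⁺ = {City, CoachID, JerseyNo, League, Position, Season, Stadium, TeamID} covers every attribute.
{JerseyNo, TeamID} is a candidate key since {JerseyNo, TeamID}⁺ = {City, CoachID, JerseyNo, League, Position, Season, Stadium, TeamID} covers every attribute.
{City, JerseyNo, Position} is a candidate key since {City, JerseyNo, Position}⁺ = {City, CoachID, JerseyNo, League, Position, Season, Stadium, TeamID} covers every attribute.
Any other superkey properly contains one of these, so there are no further candidate keys.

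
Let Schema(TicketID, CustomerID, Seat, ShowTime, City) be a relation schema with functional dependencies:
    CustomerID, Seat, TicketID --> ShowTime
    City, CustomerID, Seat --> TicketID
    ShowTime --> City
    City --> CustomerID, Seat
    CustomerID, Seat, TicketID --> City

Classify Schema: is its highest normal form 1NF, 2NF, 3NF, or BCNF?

Candidate keys: {City}, {CustomerID, Seat, TicketID}, {ShowTime}. Prime attributes: {City, CustomerID, Seat, ShowTime, TicketID}.
Each dependency's left side is a superkey — BCNF holds.

BCNF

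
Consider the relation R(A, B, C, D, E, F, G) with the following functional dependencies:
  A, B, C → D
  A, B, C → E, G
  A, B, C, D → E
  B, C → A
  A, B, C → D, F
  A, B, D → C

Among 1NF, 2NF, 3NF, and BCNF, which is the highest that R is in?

Candidate keys: {A, B, D}, {B, C}. Prime attributes: {A, B, C, D}.
The left-hand side of every FD is a superkey, so BCNF is satisfied.

BCNF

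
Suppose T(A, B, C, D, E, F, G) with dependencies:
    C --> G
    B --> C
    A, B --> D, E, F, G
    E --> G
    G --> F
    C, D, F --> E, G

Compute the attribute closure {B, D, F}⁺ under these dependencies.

Start with {B, D, F}.
B --> C applies; add {C} → now {B, C, D, F}.
C, D, F --> E, G applies; add {E, G} → now {B, C, D, E, F, G}.
No further FD applies.

{B, C, D, E, F, G}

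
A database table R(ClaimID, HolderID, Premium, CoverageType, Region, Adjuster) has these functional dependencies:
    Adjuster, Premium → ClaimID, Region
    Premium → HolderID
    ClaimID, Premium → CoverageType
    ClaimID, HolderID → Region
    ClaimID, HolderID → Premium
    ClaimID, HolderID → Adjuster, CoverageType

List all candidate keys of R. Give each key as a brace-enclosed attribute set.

{Adjuster, Premium}⁺ = {Adjuster, ClaimID, CoverageType, HolderID, Premium, Region} — all of the relation — so {Adjuster, Premium} is a candidate key.
{ClaimID, HolderID}⁺ = {Adjuster, ClaimID, CoverageType, HolderID, Premium, Region} — all of the relation — so {ClaimID, HolderID} is a candidate key.
{ClaimID, Premium}⁺ = {Adjuster, ClaimID, CoverageType, HolderID, Premium, Region} — all of the relation — so {ClaimID, Premium} is a candidate key.
These are minimal and exhaustive — every other superkey contains one of them.

{Adjuster, Premium}, {ClaimID, HolderID}, {ClaimID, Premium}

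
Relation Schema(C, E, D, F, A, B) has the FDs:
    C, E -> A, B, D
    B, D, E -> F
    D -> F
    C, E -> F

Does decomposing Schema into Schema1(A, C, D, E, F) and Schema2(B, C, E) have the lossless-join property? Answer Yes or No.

Schema1 ∩ Schema2 = {C, E}; its closure under F is {A, B, C, D, E, F}.
Schema1 is contained in that closure, so Schema1 ∩ Schema2 -> Schema1 holds and the join is lossless.

Yes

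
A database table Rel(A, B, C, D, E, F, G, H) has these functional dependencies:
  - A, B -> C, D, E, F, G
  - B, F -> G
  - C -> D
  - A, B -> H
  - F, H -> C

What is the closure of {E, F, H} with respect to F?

{C, D, E, F, H}

Start with {E, F, H}.
F, H -> C applies; add {C} → now {C, E, F, H}.
C -> D applies; add {D} → now {C, D, E, F, H}.
No further FD applies.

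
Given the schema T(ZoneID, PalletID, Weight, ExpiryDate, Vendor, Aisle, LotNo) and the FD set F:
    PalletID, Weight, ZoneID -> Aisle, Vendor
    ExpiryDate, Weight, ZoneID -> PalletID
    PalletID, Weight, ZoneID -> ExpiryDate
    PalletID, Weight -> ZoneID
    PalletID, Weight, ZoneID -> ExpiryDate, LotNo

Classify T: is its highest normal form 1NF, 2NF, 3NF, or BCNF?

BCNF

Candidate keys: {ExpiryDate, Weight, ZoneID}, {PalletID, Weight}. Prime attributes: {ExpiryDate, PalletID, Weight, ZoneID}.
Each dependency's left side is a superkey — BCNF holds.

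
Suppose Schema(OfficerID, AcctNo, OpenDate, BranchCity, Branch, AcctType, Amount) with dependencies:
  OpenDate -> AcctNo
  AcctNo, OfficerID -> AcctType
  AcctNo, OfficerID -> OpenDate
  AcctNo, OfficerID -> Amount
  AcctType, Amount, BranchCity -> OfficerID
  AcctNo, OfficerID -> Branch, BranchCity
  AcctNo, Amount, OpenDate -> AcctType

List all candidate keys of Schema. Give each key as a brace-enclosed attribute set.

{AcctNo, AcctType, Amount, BranchCity}, {AcctNo, OfficerID}, {Amount, BranchCity, OpenDate}, {OfficerID, OpenDate}

{AcctNo, OfficerID} is a candidate key since {AcctNo, OfficerID}⁺ = {AcctNo, AcctType, Amount, Branch, BranchCity, OfficerID, OpenDate} covers every attribute.
{OfficerID, OpenDate} is a candidate key since {OfficerID, OpenDate}⁺ = {AcctNo, AcctType, Amount, Branch, BranchCity, OfficerID, OpenDate} covers every attribute.
{Amount, BranchCity, OpenDate} is a candidate key since {Amount, BranchCity, OpenDate}⁺ = {AcctNo, AcctType, Amount, Branch, BranchCity, OfficerID, OpenDate} covers every attribute.
{AcctNo, AcctType, Amount, BranchCity} is a candidate key since {AcctNo, AcctType, Amount, BranchCity}⁺ = {AcctNo, AcctType, Amount, Branch, BranchCity, OfficerID, OpenDate} covers every attribute.
Any other superkey properly contains one of these, so there are no further candidate keys.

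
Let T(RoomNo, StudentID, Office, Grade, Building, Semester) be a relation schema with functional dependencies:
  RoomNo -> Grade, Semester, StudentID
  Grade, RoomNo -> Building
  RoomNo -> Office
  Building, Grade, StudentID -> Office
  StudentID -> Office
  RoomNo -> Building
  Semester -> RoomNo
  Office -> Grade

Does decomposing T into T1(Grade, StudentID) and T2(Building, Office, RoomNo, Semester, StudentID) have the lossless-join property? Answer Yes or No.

Yes

The shared attributes are {StudentID} and {StudentID}⁺ = {Grade, Office, StudentID}.
Since T1 ⊆ {Grade, Office, StudentID}, the intersection is a superkey of T1; the decomposition is lossless.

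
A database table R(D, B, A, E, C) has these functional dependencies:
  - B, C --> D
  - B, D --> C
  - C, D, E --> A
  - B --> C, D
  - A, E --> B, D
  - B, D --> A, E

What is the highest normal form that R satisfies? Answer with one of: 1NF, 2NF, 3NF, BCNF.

Candidate keys: {A, E}, {B}, {C, D, E}. Prime attributes: {A, B, C, D, E}.
The left-hand side of every FD is a superkey, so BCNF is satisfied.

BCNF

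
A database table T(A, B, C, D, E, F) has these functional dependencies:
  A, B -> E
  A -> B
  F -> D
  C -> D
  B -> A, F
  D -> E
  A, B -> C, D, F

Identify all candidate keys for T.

{A}, {B}

{A}⁺ = {A, B, C, D, E, F}, which is every attribute, so {A} is a candidate key.
{B}⁺ = {A, B, C, D, E, F}, which is every attribute, so {B} is a candidate key.
No proper subset of any of these is a key, and no other minimal superkey exists.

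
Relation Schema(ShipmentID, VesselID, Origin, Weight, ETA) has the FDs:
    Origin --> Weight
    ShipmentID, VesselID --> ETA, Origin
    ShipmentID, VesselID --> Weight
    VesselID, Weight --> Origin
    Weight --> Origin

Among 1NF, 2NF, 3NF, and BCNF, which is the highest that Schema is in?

2NF

Candidate key: {ShipmentID, VesselID}. Prime attributes: {ShipmentID, VesselID}.
Origin --> Weight: {Origin}⁺ = {Origin, Weight}, which is not all of the attributes, so the left side is not a superkey — BCNF is violated.
Origin --> Weight determines the non-prime attribute {Weight} from a non-superkey — 3NF is violated.
No non-prime attribute depends on a proper subset of any candidate key, so 2NF holds.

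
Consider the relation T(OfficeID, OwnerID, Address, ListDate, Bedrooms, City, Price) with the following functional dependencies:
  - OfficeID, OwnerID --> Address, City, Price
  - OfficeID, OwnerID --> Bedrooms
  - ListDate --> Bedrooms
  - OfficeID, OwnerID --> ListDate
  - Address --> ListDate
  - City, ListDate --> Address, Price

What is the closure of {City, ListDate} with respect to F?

{Address, Bedrooms, City, ListDate, Price}

Start with {City, ListDate}.
ListDate --> Bedrooms applies; add {Bedrooms} → now {Bedrooms, City, ListDate}.
City, ListDate --> Address, Price applies; add {Address, Price} → now {Address, Bedrooms, City, ListDate, Price}.
No further FD applies.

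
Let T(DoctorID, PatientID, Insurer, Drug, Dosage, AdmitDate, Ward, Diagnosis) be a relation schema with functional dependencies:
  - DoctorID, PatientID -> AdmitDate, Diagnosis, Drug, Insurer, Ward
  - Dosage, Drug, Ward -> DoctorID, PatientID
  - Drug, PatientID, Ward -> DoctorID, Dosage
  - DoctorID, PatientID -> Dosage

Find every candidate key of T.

{DoctorID, PatientID}⁺ = {AdmitDate, Diagnosis, DoctorID, Dosage, Drug, Insurer, PatientID, Ward}, which is every attribute, so {DoctorID, PatientID} is a candidate key.
{Dosage, Drug, Ward}⁺ = {AdmitDate, Diagnosis, DoctorID, Dosage, Drug, Insurer, PatientID, Ward}, which is every attribute, so {Dosage, Drug, Ward} is a candidate key.
{Drug, PatientID, Ward}⁺ = {AdmitDate, Diagnosis, DoctorID, Dosage, Drug, Insurer, PatientID, Ward}, which is every attribute, so {Drug, PatientID, Ward} is a candidate key.
Any other superkey properly contains one of these, so there are no further candidate keys.

{DoctorID, PatientID}, {Dosage, Drug, Ward}, {Drug, PatientID, Ward}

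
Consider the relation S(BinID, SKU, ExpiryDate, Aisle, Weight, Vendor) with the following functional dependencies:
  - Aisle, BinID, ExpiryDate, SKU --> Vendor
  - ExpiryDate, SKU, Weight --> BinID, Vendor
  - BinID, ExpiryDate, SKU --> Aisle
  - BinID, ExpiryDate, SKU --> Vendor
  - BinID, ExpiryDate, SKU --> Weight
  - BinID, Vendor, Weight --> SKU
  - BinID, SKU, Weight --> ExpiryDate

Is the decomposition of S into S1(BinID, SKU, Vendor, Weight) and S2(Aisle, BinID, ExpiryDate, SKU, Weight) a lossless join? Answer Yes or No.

Yes

Common attributes: {BinID, SKU, Weight}; their closure is {Aisle, BinID, ExpiryDate, SKU, Vendor, Weight}.
S1 is contained in that closure, so S1 ∩ S2 --> S1 holds and the join is lossless.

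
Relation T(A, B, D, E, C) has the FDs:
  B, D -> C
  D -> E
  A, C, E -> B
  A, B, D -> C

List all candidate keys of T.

{A, D} never appear on the right of any FD, so every key must include all of them.
Closure of {A, B, D} is {A, B, C, D, E}, the whole schema; {A, B, D} is a candidate key.
Closure of {A, C, D} is {A, B, C, D, E}, the whole schema; {A, C, D} is a candidate key.
Any other superkey properly contains one of these, so there are no further candidate keys.

{A, B, D}, {A, C, D}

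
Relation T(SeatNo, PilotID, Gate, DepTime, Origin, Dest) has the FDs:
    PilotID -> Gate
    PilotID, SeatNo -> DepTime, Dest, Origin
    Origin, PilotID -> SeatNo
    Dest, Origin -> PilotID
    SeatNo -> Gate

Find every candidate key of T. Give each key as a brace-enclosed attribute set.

{Dest, Origin}⁺ = {DepTime, Dest, Gate, Origin, PilotID, SeatNo}, which is every attribute, so {Dest, Origin} is a candidate key.
{Origin, PilotID}⁺ = {DepTime, Dest, Gate, Origin, PilotID, SeatNo}, which is every attribute, so {Origin, PilotID} is a candidate key.
{PilotID, SeatNo}⁺ = {DepTime, Dest, Gate, Origin, PilotID, SeatNo}, which is every attribute, so {PilotID, SeatNo} is a candidate key.
These are minimal and exhaustive — every other superkey contains one of them.

{Dest, Origin}, {Origin, PilotID}, {PilotID, SeatNo}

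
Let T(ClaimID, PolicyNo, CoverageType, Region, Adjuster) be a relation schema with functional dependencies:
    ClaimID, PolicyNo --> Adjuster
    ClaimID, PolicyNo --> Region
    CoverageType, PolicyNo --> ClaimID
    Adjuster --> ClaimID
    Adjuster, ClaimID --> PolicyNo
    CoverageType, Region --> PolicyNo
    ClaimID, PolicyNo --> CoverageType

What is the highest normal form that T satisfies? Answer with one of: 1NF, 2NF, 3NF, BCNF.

Candidate keys: {Adjuster}, {ClaimID, PolicyNo}, {CoverageType, PolicyNo}, {CoverageType, Region}. Prime attributes: {Adjuster, ClaimID, CoverageType, PolicyNo, Region}.
The left-hand side of every FD is a superkey, so BCNF is satisfied.

BCNF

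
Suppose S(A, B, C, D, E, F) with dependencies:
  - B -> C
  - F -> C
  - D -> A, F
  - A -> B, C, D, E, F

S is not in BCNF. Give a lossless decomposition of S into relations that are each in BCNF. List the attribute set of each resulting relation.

{A, B, D, E, F}; {B, C}

Candidate keys of the original relation: {A}, {D}.
{A, B, C, D, E, F}: {B} determines {B, C} here but is not a superkey — split on B -> C, giving {B, C} and {A, B, D, E, F}.
{B, C}: every determinant is a superkey — BCNF.
{A, B, D, E, F}: every determinant is a superkey — BCNF.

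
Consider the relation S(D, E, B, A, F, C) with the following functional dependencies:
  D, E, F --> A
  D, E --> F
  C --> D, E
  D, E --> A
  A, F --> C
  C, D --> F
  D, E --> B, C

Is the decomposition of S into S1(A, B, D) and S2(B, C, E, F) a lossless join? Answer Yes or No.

No

S1 ∩ S2 = {B}; its closure under F is {B}.
Neither S1 nor S2 is contained in that closure, so the decomposition is lossy.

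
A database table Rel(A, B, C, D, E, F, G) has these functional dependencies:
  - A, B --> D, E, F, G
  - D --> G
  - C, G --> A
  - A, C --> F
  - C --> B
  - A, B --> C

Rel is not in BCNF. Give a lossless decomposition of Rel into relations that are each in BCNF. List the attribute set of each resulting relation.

Candidate keys of the original relation: {A, B}, {A, C}, {C, D}, {C, G}.
In {A, B, C, D, E, F, G}, {D} is not a superkey ({D}⁺ restricted to this set is {D, G}), so split on D --> G into {D, G} and {A, B, C, D, E, F}.
{D, G} is in BCNF.
In {A, B, C, D, E, F}, {C} is not a superkey ({C}⁺ restricted to this set is {B, C}), so split on C --> B into {B, C} and {A, C, D, E, F}.
{B, C} is in BCNF.
{A, C, D, E, F} is in BCNF.

{A, C, D, E, F}; {B, C}; {D, G}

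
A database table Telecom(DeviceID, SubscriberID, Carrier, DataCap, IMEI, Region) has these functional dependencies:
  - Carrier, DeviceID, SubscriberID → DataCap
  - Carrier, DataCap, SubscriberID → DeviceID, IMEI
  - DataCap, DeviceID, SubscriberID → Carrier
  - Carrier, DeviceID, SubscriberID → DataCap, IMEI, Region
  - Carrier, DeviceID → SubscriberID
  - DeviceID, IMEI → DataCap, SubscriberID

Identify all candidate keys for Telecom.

{Carrier, DataCap, SubscriberID}, {Carrier, DeviceID}, {DataCap, DeviceID, SubscriberID}, {DeviceID, IMEI}

{Carrier, DeviceID}⁺ = {Carrier, DataCap, DeviceID, IMEI, Region, SubscriberID} — all of the relation — so {Carrier, DeviceID} is a candidate key.
{DeviceID, IMEI}⁺ = {Carrier, DataCap, DeviceID, IMEI, Region, SubscriberID} — all of the relation — so {DeviceID, IMEI} is a candidate key.
{Carrier, DataCap, SubscriberID}⁺ = {Carrier, DataCap, DeviceID, IMEI, Region, SubscriberID} — all of the relation — so {Carrier, DataCap, SubscriberID} is a candidate key.
{DataCap, DeviceID, SubscriberID}⁺ = {Carrier, DataCap, DeviceID, IMEI, Region, SubscriberID} — all of the relation — so {DataCap, DeviceID, SubscriberID} is a candidate key.
These are minimal and exhaustive — every other superkey contains one of them.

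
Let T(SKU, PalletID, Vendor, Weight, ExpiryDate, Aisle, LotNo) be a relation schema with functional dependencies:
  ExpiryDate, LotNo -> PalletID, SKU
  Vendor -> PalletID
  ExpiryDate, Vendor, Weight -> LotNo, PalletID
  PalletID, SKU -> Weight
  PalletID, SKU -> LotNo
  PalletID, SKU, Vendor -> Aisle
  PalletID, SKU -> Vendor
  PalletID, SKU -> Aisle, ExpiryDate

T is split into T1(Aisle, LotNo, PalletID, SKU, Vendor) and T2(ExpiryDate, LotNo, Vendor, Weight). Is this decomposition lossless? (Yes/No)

Common attributes: {LotNo, Vendor}; their closure is {LotNo, PalletID, Vendor}.
T1 ⊄ {LotNo, PalletID, Vendor} and T2 ⊄ {LotNo, PalletID, Vendor}, so the split is lossy.

No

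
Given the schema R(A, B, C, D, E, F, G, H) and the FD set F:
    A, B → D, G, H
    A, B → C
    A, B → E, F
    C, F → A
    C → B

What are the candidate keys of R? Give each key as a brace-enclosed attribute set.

{A, B}⁺ = {A, B, C, D, E, F, G, H} — all of the relation — so {A, B} is a candidate key.
{A, C}⁺ = {A, B, C, D, E, F, G, H} — all of the relation — so {A, C} is a candidate key.
{C, F}⁺ = {A, B, C, D, E, F, G, H} — all of the relation — so {C, F} is a candidate key.
No proper subset of any of these is a key, and no other minimal superkey exists.

{A, B}, {A, C}, {C, F}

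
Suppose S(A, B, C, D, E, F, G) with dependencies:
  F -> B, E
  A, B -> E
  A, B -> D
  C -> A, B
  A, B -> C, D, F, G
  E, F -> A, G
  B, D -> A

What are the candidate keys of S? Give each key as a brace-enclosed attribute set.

{C}⁺ = {A, B, C, D, E, F, G} — all of the relation — so {C} is a candidate key.
{F}⁺ = {A, B, C, D, E, F, G} — all of the relation — so {F} is a candidate key.
{A, B}⁺ = {A, B, C, D, E, F, G} — all of the relation — so {A, B} is a candidate key.
{B, D}⁺ = {A, B, C, D, E, F, G} — all of the relation — so {B, D} is a candidate key.
These are minimal and exhaustive — every other superkey contains one of them.

{A, B}, {B, D}, {C}, {F}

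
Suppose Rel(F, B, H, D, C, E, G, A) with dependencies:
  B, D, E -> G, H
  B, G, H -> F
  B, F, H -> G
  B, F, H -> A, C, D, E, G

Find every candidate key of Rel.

{B, D, E}, {B, F, H}, {B, G, H}

Attributes never on any right-hand side: {B} — every candidate key must contain it.
{B, D, E} is a candidate key since {B, D, E}⁺ = {A, B, C, D, E, F, G, H} covers every attribute.
{B, F, H} is a candidate key since {B, F, H}⁺ = {A, B, C, D, E, F, G, H} covers every attribute.
{B, G, H} is a candidate key since {B, G, H}⁺ = {A, B, C, D, E, F, G, H} covers every attribute.
These are minimal and exhaustive — every other superkey contains one of them.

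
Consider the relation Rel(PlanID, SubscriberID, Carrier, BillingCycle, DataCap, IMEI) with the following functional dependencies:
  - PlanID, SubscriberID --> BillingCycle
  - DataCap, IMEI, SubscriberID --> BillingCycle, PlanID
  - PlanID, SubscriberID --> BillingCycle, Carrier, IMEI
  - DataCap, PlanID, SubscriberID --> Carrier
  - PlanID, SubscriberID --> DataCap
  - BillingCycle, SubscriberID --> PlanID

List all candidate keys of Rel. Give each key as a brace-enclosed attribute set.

{BillingCycle, SubscriberID}, {DataCap, IMEI, SubscriberID}, {PlanID, SubscriberID}

No FD produces {SubscriberID}, so it must be in every candidate key.
{BillingCycle, SubscriberID}⁺ = {BillingCycle, Carrier, DataCap, IMEI, PlanID, SubscriberID}, which is every attribute, so {BillingCycle, SubscriberID} is a candidate key.
{PlanID, SubscriberID}⁺ = {BillingCycle, Carrier, DataCap, IMEI, PlanID, SubscriberID}, which is every attribute, so {PlanID, SubscriberID} is a candidate key.
{DataCap, IMEI, SubscriberID}⁺ = {BillingCycle, Carrier, DataCap, IMEI, PlanID, SubscriberID}, which is every attribute, so {DataCap, IMEI, SubscriberID} is a candidate key.
These are minimal and exhaustive — every other superkey contains one of them.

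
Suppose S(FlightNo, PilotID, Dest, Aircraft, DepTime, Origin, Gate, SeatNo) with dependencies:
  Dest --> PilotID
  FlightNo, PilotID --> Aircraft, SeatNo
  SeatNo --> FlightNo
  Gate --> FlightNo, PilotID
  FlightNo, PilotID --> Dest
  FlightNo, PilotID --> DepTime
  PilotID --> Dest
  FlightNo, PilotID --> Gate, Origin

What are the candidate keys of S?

Closure of {Gate} is {Aircraft, DepTime, Dest, FlightNo, Gate, Origin, PilotID, SeatNo}, the whole schema; {Gate} is a candidate key.
Closure of {Dest, FlightNo} is {Aircraft, DepTime, Dest, FlightNo, Gate, Origin, PilotID, SeatNo}, the whole schema; {Dest, FlightNo} is a candidate key.
Closure of {Dest, SeatNo} is {Aircraft, DepTime, Dest, FlightNo, Gate, Origin, PilotID, SeatNo}, the whole schema; {Dest, SeatNo} is a candidate key.
Closure of {FlightNo, PilotID} is {Aircraft, DepTime, Dest, FlightNo, Gate, Origin, PilotID, SeatNo}, the whole schema; {FlightNo, PilotID} is a candidate key.
Closure of {PilotID, SeatNo} is {Aircraft, DepTime, Dest, FlightNo, Gate, Origin, PilotID, SeatNo}, the whole schema; {PilotID, SeatNo} is a candidate key.
These are minimal and exhaustive — every other superkey contains one of them.

{Dest, FlightNo}, {Dest, SeatNo}, {FlightNo, PilotID}, {Gate}, {PilotID, SeatNo}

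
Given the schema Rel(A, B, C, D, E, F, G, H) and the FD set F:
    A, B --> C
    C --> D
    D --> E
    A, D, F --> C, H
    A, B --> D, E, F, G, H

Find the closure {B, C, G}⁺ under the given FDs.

Start with {B, C, G}.
C --> D applies; add {D} → now {B, C, D, G}.
D --> E applies; add {E} → now {B, C, D, E, G}.
No further FD applies.

{B, C, D, E, G}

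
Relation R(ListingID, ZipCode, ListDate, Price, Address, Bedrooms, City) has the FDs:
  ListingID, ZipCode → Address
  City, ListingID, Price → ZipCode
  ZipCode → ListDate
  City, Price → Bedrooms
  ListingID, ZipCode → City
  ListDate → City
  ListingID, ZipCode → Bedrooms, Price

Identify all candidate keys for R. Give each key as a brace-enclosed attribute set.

{City, ListingID, Price}, {ListDate, ListingID, Price}, {ListingID, ZipCode}

{ListingID} never appears on the right of any FD, so every key must include it.
{ListingID, ZipCode}⁺ = {Address, Bedrooms, City, ListDate, ListingID, Price, ZipCode} — all of the relation — so {ListingID, ZipCode} is a candidate key.
{City, ListingID, Price}⁺ = {Address, Bedrooms, City, ListDate, ListingID, Price, ZipCode} — all of the relation — so {City, ListingID, Price} is a candidate key.
{ListDate, ListingID, Price}⁺ = {Address, Bedrooms, City, ListDate, ListingID, Price, ZipCode} — all of the relation — so {ListDate, ListingID, Price} is a candidate key.
Any other superkey properly contains one of these, so there are no further candidate keys.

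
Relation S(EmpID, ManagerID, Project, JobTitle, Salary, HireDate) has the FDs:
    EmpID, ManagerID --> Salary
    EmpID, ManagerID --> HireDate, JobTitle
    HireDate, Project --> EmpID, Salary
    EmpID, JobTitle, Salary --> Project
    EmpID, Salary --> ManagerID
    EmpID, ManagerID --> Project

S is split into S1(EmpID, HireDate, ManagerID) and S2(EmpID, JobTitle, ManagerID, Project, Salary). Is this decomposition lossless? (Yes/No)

Common attributes: {EmpID, ManagerID}; their closure is {EmpID, HireDate, JobTitle, ManagerID, Project, Salary}.
Since S1 ⊆ {EmpID, HireDate, JobTitle, ManagerID, Project, Salary}, the intersection is a superkey of S1; the decomposition is lossless.

Yes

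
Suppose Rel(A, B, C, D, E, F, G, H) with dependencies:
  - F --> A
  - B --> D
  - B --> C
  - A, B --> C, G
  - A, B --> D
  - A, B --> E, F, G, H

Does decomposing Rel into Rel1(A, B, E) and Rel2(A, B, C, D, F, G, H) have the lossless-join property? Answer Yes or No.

Yes

The shared attributes are {A, B} and {A, B}⁺ = {A, B, C, D, E, F, G, H}.
Rel1 is contained in that closure, so Rel1 ∩ Rel2 --> Rel1 holds and the join is lossless.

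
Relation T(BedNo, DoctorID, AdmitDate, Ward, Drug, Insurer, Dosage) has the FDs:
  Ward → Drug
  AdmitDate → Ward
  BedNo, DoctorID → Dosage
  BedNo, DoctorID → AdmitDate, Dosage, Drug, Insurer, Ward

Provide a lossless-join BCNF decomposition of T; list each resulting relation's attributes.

{AdmitDate, BedNo, DoctorID, Dosage, Insurer}; {AdmitDate, Ward}; {Drug, Ward}

Candidate key of the original relation: {BedNo, DoctorID}.
In {AdmitDate, BedNo, DoctorID, Dosage, Drug, Insurer, Ward}, {Ward} is not a superkey ({Ward}⁺ restricted to this set is {Drug, Ward}), so split on Ward → Drug into {Drug, Ward} and {AdmitDate, BedNo, DoctorID, Dosage, Insurer, Ward}.
{Drug, Ward} has no BCNF violation.
In {AdmitDate, BedNo, DoctorID, Dosage, Insurer, Ward}, {AdmitDate} is not a superkey ({AdmitDate}⁺ restricted to this set is {AdmitDate, Ward}), so split on AdmitDate → Ward into {AdmitDate, Ward} and {AdmitDate, BedNo, DoctorID, Dosage, Insurer}.
{AdmitDate, Ward} has no BCNF violation.
{AdmitDate, BedNo, DoctorID, Dosage, Insurer} has no BCNF violation.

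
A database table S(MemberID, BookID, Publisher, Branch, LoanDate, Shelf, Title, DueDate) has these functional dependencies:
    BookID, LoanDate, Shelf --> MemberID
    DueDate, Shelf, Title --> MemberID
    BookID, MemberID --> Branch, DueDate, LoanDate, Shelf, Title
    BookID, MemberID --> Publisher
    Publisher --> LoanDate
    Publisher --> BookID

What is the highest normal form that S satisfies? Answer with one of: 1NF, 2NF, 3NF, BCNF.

3NF

Candidate keys: {BookID, DueDate, Shelf, Title}, {BookID, LoanDate, Shelf}, {BookID, MemberID}, {MemberID, Publisher}, {Publisher, Shelf}. Prime attributes: {BookID, DueDate, LoanDate, MemberID, Publisher, Shelf, Title}.
For DueDate, Shelf, Title --> MemberID we have {DueDate, Shelf, Title}⁺ = {DueDate, MemberID, Shelf, Title}; {DueDate, Shelf, Title} is not a superkey, so BCNF fails.
Since {MemberID} ⊆ prime attributes and every other non-superkey FD also has a prime right side, the schema is in 3NF.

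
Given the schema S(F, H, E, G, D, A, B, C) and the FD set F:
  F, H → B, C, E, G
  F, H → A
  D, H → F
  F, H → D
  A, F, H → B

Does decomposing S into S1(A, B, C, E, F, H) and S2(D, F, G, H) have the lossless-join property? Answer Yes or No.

The shared attributes are {F, H} and {F, H}⁺ = {A, B, C, D, E, F, G, H}.
Since S1 ⊆ {A, B, C, D, E, F, G, H}, the intersection is a superkey of S1; the decomposition is lossless.

Yes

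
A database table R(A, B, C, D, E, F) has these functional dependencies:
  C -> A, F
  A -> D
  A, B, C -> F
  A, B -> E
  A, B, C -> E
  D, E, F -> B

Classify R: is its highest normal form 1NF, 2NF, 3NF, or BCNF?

1NF

Candidate keys: {B, C}, {C, E}. Prime attributes: {B, C, E}.
C -> A, F breaks BCNF: {C}⁺ = {A, C, D, F}, so {C} is not a superkey.
C -> A, F determines the non-prime attributes {A, F} from a non-superkey — 3NF is violated.
Since {C} ⊂ {B, C} and {C}⁺ ⊇ {A, D, F} with {A, D, F} non-prime, there is a partial dependency; 2NF fails.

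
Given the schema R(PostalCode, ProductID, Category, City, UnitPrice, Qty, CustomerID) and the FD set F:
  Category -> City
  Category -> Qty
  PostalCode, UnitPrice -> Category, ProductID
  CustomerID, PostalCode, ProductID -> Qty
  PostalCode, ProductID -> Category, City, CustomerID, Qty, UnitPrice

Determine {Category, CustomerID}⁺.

Start with {Category, CustomerID}.
Category -> City applies; add {City} → now {Category, City, CustomerID}.
Category -> Qty applies; add {Qty} → now {Category, City, CustomerID, Qty}.
No further FD applies.

{Category, City, CustomerID, Qty}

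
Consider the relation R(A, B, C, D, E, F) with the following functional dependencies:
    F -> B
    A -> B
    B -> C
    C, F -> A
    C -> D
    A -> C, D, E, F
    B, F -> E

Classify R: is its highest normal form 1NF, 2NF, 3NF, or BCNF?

Candidate keys: {A}, {F}. Prime attributes: {A, F}.
For B -> C we have {B}⁺ = {B, C, D}; {B} is not a superkey, so BCNF fails.
Because {C} is non-prime and the left side of B -> C is not a superkey, the relation is not in 3NF.
Every candidate key is a single attribute, so no partial dependency is possible; 2NF holds.

2NF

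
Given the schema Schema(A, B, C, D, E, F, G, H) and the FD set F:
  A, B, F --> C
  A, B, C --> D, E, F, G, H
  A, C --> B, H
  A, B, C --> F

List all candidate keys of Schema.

{A, B, F}, {A, C}

{A} never appears on the right of any FD, so every key must include it.
{A, C}⁺ = {A, B, C, D, E, F, G, H}, which is every attribute, so {A, C} is a candidate key.
{A, B, F}⁺ = {A, B, C, D, E, F, G, H}, which is every attribute, so {A, B, F} is a candidate key.
Any other superkey properly contains one of these, so there are no further candidate keys.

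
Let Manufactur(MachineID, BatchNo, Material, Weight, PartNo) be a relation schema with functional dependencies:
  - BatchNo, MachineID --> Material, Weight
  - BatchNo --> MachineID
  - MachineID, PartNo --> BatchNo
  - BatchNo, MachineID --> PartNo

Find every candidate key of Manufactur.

{BatchNo}, {MachineID, PartNo}

{BatchNo}⁺ = {BatchNo, MachineID, Material, PartNo, Weight}, which is every attribute, so {BatchNo} is a candidate key.
{MachineID, PartNo}⁺ = {BatchNo, MachineID, Material, PartNo, Weight}, which is every attribute, so {MachineID, PartNo} is a candidate key.
Any other superkey properly contains one of these, so there are no further candidate keys.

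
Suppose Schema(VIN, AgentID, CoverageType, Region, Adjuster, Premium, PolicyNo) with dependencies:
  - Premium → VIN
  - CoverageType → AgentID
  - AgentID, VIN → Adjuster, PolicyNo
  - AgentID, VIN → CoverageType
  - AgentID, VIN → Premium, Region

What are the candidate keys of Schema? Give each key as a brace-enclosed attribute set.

{AgentID, Premium}⁺ = {Adjuster, AgentID, CoverageType, PolicyNo, Premium, Region, VIN}, which is every attribute, so {AgentID, Premium} is a candidate key.
{AgentID, VIN}⁺ = {Adjuster, AgentID, CoverageType, PolicyNo, Premium, Region, VIN}, which is every attribute, so {AgentID, VIN} is a candidate key.
{CoverageType, Premium}⁺ = {Adjuster, AgentID, CoverageType, PolicyNo, Premium, Region, VIN}, which is every attribute, so {CoverageType, Premium} is a candidate key.
{CoverageType, VIN}⁺ = {Adjuster, AgentID, CoverageType, PolicyNo, Premium, Region, VIN}, which is every attribute, so {CoverageType, VIN} is a candidate key.
These are minimal and exhaustive — every other superkey contains one of them.

{AgentID, Premium}, {AgentID, VIN}, {CoverageType, Premium}, {CoverageType, VIN}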